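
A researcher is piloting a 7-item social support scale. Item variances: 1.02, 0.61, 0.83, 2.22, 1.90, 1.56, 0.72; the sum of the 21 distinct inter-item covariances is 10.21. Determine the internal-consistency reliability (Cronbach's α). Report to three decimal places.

Cronbach's α = 0.814

sum of item variances = 1.02 + 0.61 + 0.83 + 2.22 + 1.90 + 1.56 + 0.72 = 8.86
Sum of distinct covariances = 10.21
total variance = sum of item variances + 2·Σcov = 8.86 + 2 × 10.21 = 29.28
α = (7/6)·(1 − 8.86/29.28) = 0.814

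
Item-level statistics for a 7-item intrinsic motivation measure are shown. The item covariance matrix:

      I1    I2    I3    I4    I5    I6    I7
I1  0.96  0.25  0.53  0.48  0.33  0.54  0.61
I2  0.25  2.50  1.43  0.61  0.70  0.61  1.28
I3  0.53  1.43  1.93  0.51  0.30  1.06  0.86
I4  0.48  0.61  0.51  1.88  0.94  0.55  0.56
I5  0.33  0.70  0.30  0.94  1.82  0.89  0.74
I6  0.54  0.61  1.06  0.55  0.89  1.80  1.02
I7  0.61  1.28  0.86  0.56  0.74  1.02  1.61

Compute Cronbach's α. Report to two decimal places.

Cronbach's α = 0.82

sum of item variances = 0.96 + 2.50 + 1.93 + 1.88 + 1.82 + 1.80 + 1.61 = 12.50
Sum of off-diagonal covariances = 14.80
Var(T) = 12.50 + 2 × 14.80 = 42.10
α = (k/(k−1))·(1 − sum of item variances/Var(T)) = (7/6)·(1 − 12.50/42.10) = 0.82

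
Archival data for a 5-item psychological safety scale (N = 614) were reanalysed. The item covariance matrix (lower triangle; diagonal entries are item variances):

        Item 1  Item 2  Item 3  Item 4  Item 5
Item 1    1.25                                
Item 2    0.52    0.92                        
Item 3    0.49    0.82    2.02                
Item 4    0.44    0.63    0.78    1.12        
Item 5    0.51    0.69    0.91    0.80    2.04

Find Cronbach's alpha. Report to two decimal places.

Cronbach's alpha = 0.80

ΣVar(i) = 1.25 + 0.92 + 2.02 + 1.12 + 2.04 = 7.35
Sum of the distinct covariances = 6.59
σ²_total = 7.35 + 2 × 6.59 = 20.53
α = (k/(k−1))·(1 − ΣVar(i)/σ²_total) = (5/4)·(1 − 7.35/20.53) = 0.80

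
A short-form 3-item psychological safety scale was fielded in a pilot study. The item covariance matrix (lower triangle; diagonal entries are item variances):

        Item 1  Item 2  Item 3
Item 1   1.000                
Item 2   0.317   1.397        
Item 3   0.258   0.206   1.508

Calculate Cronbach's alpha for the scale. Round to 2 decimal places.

ΣVar(i) = 1.000 + 1.397 + 1.508 = 3.905
Σ_{i<j} σ_ij = 0.781
total variance = 3.905 + 2 × 0.781 = 5.467
α = (k/(k−1))·(1 − ΣVar(i)/total variance) = (3/2)·(1 − 3.905/5.467) = 0.43

Cronbach's alpha = 0.43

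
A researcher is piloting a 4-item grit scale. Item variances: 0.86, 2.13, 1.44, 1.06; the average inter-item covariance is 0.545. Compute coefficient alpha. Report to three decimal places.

α = 0.725

Σσᵢ² = 0.86 + 2.13 + 1.44 + 1.06 = 5.49
Sum of the 6 distinct covariances = 6 × 0.545 = 3.270
total variance = Σσᵢ² + 2·Σcov = 5.49 + 2 × 3.270 = 12.030
α = (4/3)·(1 − 5.49/12.030) = 0.725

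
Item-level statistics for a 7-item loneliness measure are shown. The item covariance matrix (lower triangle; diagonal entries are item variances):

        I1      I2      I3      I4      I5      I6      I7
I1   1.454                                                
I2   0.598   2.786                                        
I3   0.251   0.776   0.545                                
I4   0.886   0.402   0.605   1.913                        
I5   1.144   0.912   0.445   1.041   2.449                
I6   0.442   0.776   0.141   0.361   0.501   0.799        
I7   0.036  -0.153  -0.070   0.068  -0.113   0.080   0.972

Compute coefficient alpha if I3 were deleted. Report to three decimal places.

Remaining items: I1, I2, I4, I5, I6, I7 (k = 6).
Σσᵢ² = 1.454 + 2.786 + 1.913 + 2.449 + 0.799 + 0.972 = 10.373
σ²_total = 10.373 + 2 × 6.981 = 24.335
α (item deleted) = (6/5)·(1 − 10.373/24.335) = 0.688

α = 0.688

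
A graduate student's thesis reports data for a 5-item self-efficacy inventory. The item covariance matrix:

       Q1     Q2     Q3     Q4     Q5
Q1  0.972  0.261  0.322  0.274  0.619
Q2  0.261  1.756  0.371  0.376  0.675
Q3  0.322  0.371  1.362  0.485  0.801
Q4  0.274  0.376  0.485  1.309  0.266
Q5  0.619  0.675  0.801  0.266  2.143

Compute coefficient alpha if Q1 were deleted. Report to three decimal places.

coefficient alpha = 0.634

Remaining items: Q2, Q3, Q4, Q5 (k = 4).
sum of item variances = 1.756 + 1.362 + 1.309 + 2.143 = 6.570
Var(T) = 6.570 + 2 × 2.974 = 12.518
α (item deleted) = (4/3)·(1 − 6.570/12.518) = 0.634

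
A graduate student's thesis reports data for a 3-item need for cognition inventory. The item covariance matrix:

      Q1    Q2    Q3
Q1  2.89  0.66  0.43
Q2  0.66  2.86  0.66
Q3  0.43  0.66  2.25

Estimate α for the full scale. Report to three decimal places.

α = 0.457

ΣVar(i) = 2.89 + 2.86 + 2.25 = 8.00
Sum of the distinct covariances = 1.75
total variance = 8.00 + 2 × 1.75 = 11.50
α = (k/(k−1))·(1 − ΣVar(i)/total variance) = (3/2)·(1 − 8.00/11.50) = 0.457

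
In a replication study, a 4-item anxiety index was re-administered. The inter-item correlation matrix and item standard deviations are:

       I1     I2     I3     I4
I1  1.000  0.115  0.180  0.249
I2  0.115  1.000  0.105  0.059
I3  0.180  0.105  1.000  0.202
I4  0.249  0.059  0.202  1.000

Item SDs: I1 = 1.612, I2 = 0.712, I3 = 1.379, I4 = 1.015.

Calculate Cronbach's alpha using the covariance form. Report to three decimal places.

Σσ²ᵢ = 1.612² + 0.712² + 1.379² + 1.015² = 6.0374
Covariances σ_ij = r_ij · s_i · s_j:
  σ(I1,I2) = 0.115 × 1.612 × 0.712 = 0.1320
  σ(I1,I3) = 0.180 × 1.612 × 1.379 = 0.4001
  σ(I1,I4) = 0.249 × 1.612 × 1.015 = 0.4074
  σ(I2,I3) = 0.105 × 0.712 × 1.379 = 0.1031
  σ(I2,I4) = 0.059 × 0.712 × 1.015 = 0.0426
  σ(I3,I4) = 0.202 × 1.379 × 1.015 = 0.2827
σ²_T = Σσ²ᵢ + 2·Σσ_ij = 6.0374 + 2 × 1.3679 = 8.7732
α = (4/3)·(1 − 6.0374/8.7732) = 0.416

Cronbach's alpha = 0.416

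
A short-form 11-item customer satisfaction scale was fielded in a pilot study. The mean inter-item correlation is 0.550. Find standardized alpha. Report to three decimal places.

Standardized α = k·r̄ / (1 + (k−1)·r̄) = 11 × 0.550 / (1 + 10 × 0.550)
  = 6.0500 / 6.5000 = 0.931

α = 0.931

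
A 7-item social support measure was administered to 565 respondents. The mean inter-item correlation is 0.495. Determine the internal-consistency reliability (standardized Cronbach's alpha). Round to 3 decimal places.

Standardized α = k·r̄ / (1 + (k−1)·r̄) = 7 × 0.495 / (1 + 6 × 0.495)
  = 3.4650 / 3.9700 = 0.873

standardized Cronbach's alpha = 0.873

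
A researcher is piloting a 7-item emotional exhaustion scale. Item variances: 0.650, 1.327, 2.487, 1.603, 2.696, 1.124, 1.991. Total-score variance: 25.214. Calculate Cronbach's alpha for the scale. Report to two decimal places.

Cronbach's alpha = 0.62

Σσ²ᵢ = 0.650 + 1.327 + 2.487 + 1.603 + 2.696 + 1.124 + 1.991 = 11.878
α = (k/(k−1))·(1 − Σσ²ᵢ/σ²_T) = (7/6)·(1 − 11.878/25.214) = 0.62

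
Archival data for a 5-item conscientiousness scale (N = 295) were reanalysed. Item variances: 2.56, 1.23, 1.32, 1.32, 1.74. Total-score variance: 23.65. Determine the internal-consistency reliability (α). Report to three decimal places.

α = 0.818

Σσ²ᵢ = 2.56 + 1.23 + 1.32 + 1.32 + 1.74 = 8.17
α = (k/(k−1))·(1 − Σσ²ᵢ/σ²_T) = (5/4)·(1 − 8.17/23.65) = 0.818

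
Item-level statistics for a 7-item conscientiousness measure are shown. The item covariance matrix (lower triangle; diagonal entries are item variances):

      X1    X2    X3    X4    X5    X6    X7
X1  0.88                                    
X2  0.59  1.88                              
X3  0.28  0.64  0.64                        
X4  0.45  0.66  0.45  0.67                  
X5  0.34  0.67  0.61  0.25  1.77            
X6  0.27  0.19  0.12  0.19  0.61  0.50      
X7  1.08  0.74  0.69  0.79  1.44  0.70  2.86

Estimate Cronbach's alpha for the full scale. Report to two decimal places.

α = 0.84

ΣVar(i) = 0.88 + 1.88 + 0.64 + 0.67 + 1.77 + 0.50 + 2.86 = 9.20
Sum of the distinct covariances = 11.76
σ²_total = 9.20 + 2 × 11.76 = 32.72
α = (k/(k−1))·(1 − ΣVar(i)/σ²_total) = (7/6)·(1 − 9.20/32.72) = 0.84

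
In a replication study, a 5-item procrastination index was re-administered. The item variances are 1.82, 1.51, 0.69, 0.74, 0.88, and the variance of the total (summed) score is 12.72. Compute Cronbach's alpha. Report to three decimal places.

ΣVar(i) = 1.82 + 1.51 + 0.69 + 0.74 + 0.88 = 5.64
α = (k/(k−1))·(1 − ΣVar(i)/σ²_total) = (5/4)·(1 − 5.64/12.72) = 0.696

Cronbach's alpha = 0.696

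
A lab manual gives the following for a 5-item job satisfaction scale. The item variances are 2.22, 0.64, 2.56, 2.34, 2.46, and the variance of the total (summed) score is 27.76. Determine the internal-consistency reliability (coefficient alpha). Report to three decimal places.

sum of item variances = 2.22 + 0.64 + 2.56 + 2.34 + 2.46 = 10.22
α = (k/(k−1))·(1 − sum of item variances/σ²_T) = (5/4)·(1 − 10.22/27.76) = 0.790

coefficient alpha = 0.790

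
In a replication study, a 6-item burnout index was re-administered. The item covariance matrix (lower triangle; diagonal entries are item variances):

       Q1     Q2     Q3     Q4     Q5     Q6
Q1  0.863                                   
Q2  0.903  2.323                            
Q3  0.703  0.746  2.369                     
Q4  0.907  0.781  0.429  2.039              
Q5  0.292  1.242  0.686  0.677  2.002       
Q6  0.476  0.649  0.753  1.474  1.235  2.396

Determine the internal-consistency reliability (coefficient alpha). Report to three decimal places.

Σσ²ᵢ = 0.863 + 2.323 + 2.369 + 2.039 + 2.002 + 2.396 = 11.992
Σ_{i<j} σ_ij = 11.953
total variance = 11.992 + 2 × 11.953 = 35.898
α = (k/(k−1))·(1 − Σσ²ᵢ/total variance) = (6/5)·(1 − 11.992/35.898) = 0.799

α = 0.799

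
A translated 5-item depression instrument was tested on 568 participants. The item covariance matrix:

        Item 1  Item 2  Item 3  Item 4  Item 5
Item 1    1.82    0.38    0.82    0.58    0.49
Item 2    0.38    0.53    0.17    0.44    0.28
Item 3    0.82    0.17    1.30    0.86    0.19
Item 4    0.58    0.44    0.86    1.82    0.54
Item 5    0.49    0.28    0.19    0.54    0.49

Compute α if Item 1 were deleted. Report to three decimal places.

α = 0.727

Remaining items: Item 2, Item 3, Item 4, Item 5 (k = 4).
Σσᵢ² = 0.53 + 1.30 + 1.82 + 0.49 = 4.14
σ²_total = 4.14 + 2 × 2.48 = 9.10
α (item deleted) = (4/3)·(1 − 4.14/9.10) = 0.727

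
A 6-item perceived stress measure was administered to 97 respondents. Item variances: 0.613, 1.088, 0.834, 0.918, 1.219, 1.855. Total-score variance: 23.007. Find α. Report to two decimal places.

Σσ²ᵢ = 0.613 + 1.088 + 0.834 + 0.918 + 1.219 + 1.855 = 6.527
α = (k/(k−1))·(1 − Σσ²ᵢ/σ²_total) = (6/5)·(1 − 6.527/23.007) = 0.86

α = 0.86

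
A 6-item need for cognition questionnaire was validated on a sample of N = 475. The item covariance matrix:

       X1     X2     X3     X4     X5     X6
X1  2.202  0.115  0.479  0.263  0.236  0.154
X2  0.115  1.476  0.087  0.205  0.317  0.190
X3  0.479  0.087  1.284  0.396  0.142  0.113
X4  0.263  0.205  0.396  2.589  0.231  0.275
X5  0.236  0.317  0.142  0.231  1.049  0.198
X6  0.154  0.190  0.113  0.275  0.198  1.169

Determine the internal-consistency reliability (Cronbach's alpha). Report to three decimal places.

α = 0.493

sum of item variances = 2.202 + 1.476 + 1.284 + 2.589 + 1.049 + 1.169 = 9.769
Sum of off-diagonal covariances = 3.401
σ²_T = 9.769 + 2 × 3.401 = 16.571
α = (k/(k−1))·(1 − sum of item variances/σ²_T) = (6/5)·(1 − 9.769/16.571) = 0.493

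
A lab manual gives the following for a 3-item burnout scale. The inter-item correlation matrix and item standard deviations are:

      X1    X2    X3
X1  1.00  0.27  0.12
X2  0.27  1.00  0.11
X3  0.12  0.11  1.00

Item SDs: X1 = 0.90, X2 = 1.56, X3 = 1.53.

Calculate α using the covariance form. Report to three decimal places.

α = 0.336

Σσ²ᵢ = 0.90² + 1.56² + 1.53² = 5.5845
Covariances σ_ij = r_ij · s_i · s_j:
  σ(X1,X2) = 0.27 × 0.90 × 1.56 = 0.3791
  σ(X1,X3) = 0.12 × 0.90 × 1.53 = 0.1652
  σ(X2,X3) = 0.11 × 1.56 × 1.53 = 0.2625
σ²_T = Σσ²ᵢ + 2·Σσ_ij = 5.5845 + 2 × 0.8068 = 7.1981
α = (3/2)·(1 − 5.5845/7.1981) = 0.336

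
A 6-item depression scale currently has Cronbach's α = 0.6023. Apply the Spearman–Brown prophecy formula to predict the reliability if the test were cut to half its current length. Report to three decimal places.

Length factor m = 1/2
α' = m·α / (1 − (1−m)·α)
   = 1/2 × 0.6023 / (1 − (1 − 1/2) × 0.6023)
   = 0.3011 / 0.6988 = 0.431

predicted reliability = 0.431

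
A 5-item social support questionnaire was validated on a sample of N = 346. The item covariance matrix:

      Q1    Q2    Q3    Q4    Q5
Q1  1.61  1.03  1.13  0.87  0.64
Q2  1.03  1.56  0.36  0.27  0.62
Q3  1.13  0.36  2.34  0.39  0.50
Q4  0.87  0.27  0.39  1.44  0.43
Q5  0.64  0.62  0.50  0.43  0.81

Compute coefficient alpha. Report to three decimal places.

ΣVar(i) = 1.61 + 1.56 + 2.34 + 1.44 + 0.81 = 7.76
Sum of off-diagonal covariances = 6.24
σ²_T = 7.76 + 2 × 6.24 = 20.24
α = (k/(k−1))·(1 − ΣVar(i)/σ²_T) = (5/4)·(1 − 7.76/20.24) = 0.771

coefficient alpha = 0.771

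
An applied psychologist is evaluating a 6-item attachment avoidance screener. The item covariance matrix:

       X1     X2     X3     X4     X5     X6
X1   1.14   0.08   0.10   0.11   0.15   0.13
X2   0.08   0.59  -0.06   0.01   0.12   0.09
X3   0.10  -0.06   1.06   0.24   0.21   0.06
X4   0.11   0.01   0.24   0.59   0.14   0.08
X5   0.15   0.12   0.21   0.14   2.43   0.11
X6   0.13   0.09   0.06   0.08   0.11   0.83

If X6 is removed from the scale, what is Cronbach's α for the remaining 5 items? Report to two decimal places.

α = 0.34

Remaining items: X1, X2, X3, X4, X5 (k = 5).
Σσᵢ² = 1.14 + 0.59 + 1.06 + 0.59 + 2.43 = 5.81
σ²_total = 5.81 + 2 × 1.10 = 8.01
α (item deleted) = (5/4)·(1 − 5.81/8.01) = 0.34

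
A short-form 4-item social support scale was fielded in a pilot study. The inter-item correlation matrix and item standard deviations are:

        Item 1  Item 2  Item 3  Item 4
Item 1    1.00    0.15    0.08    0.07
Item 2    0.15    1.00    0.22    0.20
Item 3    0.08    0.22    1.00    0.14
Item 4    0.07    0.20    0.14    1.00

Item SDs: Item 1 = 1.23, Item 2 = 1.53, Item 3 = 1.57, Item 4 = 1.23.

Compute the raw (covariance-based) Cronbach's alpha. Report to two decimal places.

Σσ²ᵢ = 1.23² + 1.53² + 1.57² + 1.23² = 7.8316
Covariances σ_ij = r_ij · s_i · s_j:
  σ(Item 1,Item 2) = 0.15 × 1.23 × 1.53 = 0.2823
  σ(Item 1,Item 3) = 0.08 × 1.23 × 1.57 = 0.1545
  σ(Item 1,Item 4) = 0.07 × 1.23 × 1.23 = 0.1059
  σ(Item 2,Item 3) = 0.22 × 1.53 × 1.57 = 0.5285
  σ(Item 2,Item 4) = 0.20 × 1.53 × 1.23 = 0.3764
  σ(Item 3,Item 4) = 0.14 × 1.57 × 1.23 = 0.2704
σ²_T = Σσ²ᵢ + 2·Σσ_ij = 7.8316 + 2 × 1.7180 = 11.2676
α = (4/3)·(1 − 7.8316/11.2676) = 0.41

α = 0.41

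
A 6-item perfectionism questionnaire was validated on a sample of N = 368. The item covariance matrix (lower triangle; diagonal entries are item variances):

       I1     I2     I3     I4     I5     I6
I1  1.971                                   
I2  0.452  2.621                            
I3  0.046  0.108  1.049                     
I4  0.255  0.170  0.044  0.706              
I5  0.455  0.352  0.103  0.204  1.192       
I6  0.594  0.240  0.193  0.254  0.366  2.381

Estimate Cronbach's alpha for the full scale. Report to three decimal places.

Σσᵢ² = 1.971 + 2.621 + 1.049 + 0.706 + 1.192 + 2.381 = 9.920
Sum of off-diagonal covariances = 3.836
Var(T) = 9.920 + 2 × 3.836 = 17.592
α = (k/(k−1))·(1 − Σσᵢ²/Var(T)) = (6/5)·(1 − 9.920/17.592) = 0.523

Cronbach's alpha = 0.523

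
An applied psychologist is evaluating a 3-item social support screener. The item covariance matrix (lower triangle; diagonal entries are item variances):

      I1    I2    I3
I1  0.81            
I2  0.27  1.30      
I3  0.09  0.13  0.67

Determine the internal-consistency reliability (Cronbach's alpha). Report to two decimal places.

sum of item variances = 0.81 + 1.30 + 0.67 = 2.78
Σ_{i<j} σ_ij = 0.49
Var(T) = 2.78 + 2 × 0.49 = 3.76
α = (k/(k−1))·(1 − sum of item variances/Var(T)) = (3/2)·(1 − 2.78/3.76) = 0.39

α = 0.39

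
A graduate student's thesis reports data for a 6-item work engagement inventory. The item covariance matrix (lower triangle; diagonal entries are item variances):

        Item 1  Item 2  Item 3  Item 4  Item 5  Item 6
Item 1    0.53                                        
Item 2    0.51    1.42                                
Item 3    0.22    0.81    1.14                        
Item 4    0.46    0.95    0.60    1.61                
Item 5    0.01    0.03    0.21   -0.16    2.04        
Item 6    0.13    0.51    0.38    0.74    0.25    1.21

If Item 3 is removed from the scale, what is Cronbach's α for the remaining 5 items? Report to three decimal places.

Remaining items: Item 1, Item 2, Item 4, Item 5, Item 6 (k = 5).
Σσᵢ² = 0.53 + 1.42 + 1.61 + 2.04 + 1.21 = 6.81
Var(T) = 6.81 + 2 × 3.43 = 13.67
α (item deleted) = (5/4)·(1 − 6.81/13.67) = 0.627

α = 0.627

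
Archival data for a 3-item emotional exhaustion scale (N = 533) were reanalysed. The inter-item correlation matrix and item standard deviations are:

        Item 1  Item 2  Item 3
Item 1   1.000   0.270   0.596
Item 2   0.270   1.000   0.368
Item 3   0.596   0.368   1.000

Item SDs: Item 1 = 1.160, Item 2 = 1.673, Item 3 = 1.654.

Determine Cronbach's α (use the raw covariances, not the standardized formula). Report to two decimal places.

Cronbach's α = 0.66

Σσ²ᵢ = 1.160² + 1.673² + 1.654² = 6.8802
Covariances σ_ij = r_ij · s_i · s_j:
  σ(Item 1,Item 2) = 0.270 × 1.160 × 1.673 = 0.5240
  σ(Item 1,Item 3) = 0.596 × 1.160 × 1.654 = 1.1435
  σ(Item 2,Item 3) = 0.368 × 1.673 × 1.654 = 1.0183
σ²_T = Σσ²ᵢ + 2·Σσ_ij = 6.8802 + 2 × 2.6858 = 12.2518
α = (3/2)·(1 − 6.8802/12.2518) = 0.66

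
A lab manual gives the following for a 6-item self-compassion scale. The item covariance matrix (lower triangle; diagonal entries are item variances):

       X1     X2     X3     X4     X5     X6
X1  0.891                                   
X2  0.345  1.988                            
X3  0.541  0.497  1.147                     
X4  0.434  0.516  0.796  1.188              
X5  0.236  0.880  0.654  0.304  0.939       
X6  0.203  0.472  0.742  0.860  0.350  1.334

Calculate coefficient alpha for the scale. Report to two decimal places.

ΣVar(i) = 0.891 + 1.988 + 1.147 + 1.188 + 0.939 + 1.334 = 7.487
Sum of the distinct covariances = 7.830
σ²_total = 7.487 + 2 × 7.830 = 23.147
α = (k/(k−1))·(1 − ΣVar(i)/σ²_total) = (6/5)·(1 − 7.487/23.147) = 0.81

α = 0.81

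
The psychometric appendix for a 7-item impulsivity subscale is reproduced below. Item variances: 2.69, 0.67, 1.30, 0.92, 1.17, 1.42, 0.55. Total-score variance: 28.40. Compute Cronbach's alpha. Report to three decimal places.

α = 0.808

Σσ²ᵢ = 2.69 + 0.67 + 1.30 + 0.92 + 1.17 + 1.42 + 0.55 = 8.72
α = (k/(k−1))·(1 − Σσ²ᵢ/total variance) = (7/6)·(1 − 8.72/28.40) = 0.808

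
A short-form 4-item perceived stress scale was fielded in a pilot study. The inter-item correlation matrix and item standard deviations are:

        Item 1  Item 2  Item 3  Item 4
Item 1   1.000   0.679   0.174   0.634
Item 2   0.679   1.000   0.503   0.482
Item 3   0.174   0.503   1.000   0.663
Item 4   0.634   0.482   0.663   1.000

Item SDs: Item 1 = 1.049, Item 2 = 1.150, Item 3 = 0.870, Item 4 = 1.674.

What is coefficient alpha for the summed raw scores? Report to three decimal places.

Σσ²ᵢ = 1.049² + 1.150² + 0.870² + 1.674² = 5.9821
Covariances σ_ij = r_ij · s_i · s_j:
  σ(Item 1,Item 2) = 0.679 × 1.049 × 1.150 = 0.8191
  σ(Item 1,Item 3) = 0.174 × 1.049 × 0.870 = 0.1588
  σ(Item 1,Item 4) = 0.634 × 1.049 × 1.674 = 1.1133
  σ(Item 2,Item 3) = 0.503 × 1.150 × 0.870 = 0.5033
  σ(Item 2,Item 4) = 0.482 × 1.150 × 1.674 = 0.9279
  σ(Item 3,Item 4) = 0.663 × 0.870 × 1.674 = 0.9656
σ²_T = Σσ²ᵢ + 2·Σσ_ij = 5.9821 + 2 × 4.4880 = 14.9581
α = (4/3)·(1 − 5.9821/14.9581) = 0.800

coefficient alpha = 0.800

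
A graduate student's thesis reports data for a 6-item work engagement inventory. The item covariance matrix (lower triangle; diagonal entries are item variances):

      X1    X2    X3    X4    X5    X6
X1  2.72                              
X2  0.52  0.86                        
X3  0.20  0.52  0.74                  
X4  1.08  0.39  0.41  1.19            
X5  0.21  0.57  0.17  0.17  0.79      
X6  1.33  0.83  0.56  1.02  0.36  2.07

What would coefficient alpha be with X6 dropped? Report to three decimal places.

coefficient alpha = 0.717

Remaining items: X1, X2, X3, X4, X5 (k = 5).
ΣVar(i) = 2.72 + 0.86 + 0.74 + 1.19 + 0.79 = 6.30
σ²_T = 6.30 + 2 × 4.24 = 14.78
α (item deleted) = (5/4)·(1 − 6.30/14.78) = 0.717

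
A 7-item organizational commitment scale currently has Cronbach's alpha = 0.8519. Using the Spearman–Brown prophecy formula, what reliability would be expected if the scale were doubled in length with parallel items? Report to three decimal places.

Length factor m = 2
α' = m·α / (1 + (m−1)·α)
   = 2 × 0.8519 / (1 + (2 − 1) × 0.8519)
   = 1.7038 / 1.8519 = 0.920

predicted reliability = 0.920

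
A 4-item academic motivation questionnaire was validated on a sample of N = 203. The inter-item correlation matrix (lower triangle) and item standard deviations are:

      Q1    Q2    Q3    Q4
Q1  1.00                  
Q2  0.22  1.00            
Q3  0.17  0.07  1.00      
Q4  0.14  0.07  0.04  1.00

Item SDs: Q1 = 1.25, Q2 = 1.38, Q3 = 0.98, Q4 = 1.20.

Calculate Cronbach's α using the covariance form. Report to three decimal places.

Σσ²ᵢ = 1.25² + 1.38² + 0.98² + 1.20² = 5.8673
Covariances σ_ij = r_ij · s_i · s_j:
  σ(Q1,Q2) = 0.22 × 1.25 × 1.38 = 0.3795
  σ(Q1,Q3) = 0.17 × 1.25 × 0.98 = 0.2083
  σ(Q1,Q4) = 0.14 × 1.25 × 1.20 = 0.2100
  σ(Q2,Q3) = 0.07 × 1.38 × 0.98 = 0.0947
  σ(Q2,Q4) = 0.07 × 1.38 × 1.20 = 0.1159
  σ(Q3,Q4) = 0.04 × 0.98 × 1.20 = 0.0470
σ²_T = Σσ²ᵢ + 2·Σσ_ij = 5.8673 + 2 × 1.0554 = 7.9781
α = (4/3)·(1 − 5.8673/7.9781) = 0.353

Cronbach's α = 0.353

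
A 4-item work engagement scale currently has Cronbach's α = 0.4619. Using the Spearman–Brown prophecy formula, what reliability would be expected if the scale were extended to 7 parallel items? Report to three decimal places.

predicted reliability = 0.600

Length factor m = 7/4 = 1.7500
α' = m·α / (1 + (m−1)·α)
   = 7/4 × 0.4619 / (1 + (7/4 − 1) × 0.4619)
   = 0.8083 / 1.3464 = 0.600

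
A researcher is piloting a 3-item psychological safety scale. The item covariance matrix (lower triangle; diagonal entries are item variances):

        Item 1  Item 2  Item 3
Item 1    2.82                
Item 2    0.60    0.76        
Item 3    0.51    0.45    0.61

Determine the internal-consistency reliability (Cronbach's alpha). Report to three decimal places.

Σσᵢ² = 2.82 + 0.76 + 0.61 = 4.19
Sum of off-diagonal covariances = 1.56
σ²_T = 4.19 + 2 × 1.56 = 7.31
α = (k/(k−1))·(1 − Σσᵢ²/σ²_T) = (3/2)·(1 − 4.19/7.31) = 0.640

α = 0.640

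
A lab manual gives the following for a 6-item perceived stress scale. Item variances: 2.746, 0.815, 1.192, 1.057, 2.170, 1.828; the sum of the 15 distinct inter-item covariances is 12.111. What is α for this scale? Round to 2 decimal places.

sum of item variances = 2.746 + 0.815 + 1.192 + 1.057 + 2.170 + 1.828 = 9.808
Sum of distinct covariances = 12.111
Var(T) = sum of item variances + 2·Σcov = 9.808 + 2 × 12.111 = 34.030
α = (6/5)·(1 − 9.808/34.030) = 0.85

α = 0.85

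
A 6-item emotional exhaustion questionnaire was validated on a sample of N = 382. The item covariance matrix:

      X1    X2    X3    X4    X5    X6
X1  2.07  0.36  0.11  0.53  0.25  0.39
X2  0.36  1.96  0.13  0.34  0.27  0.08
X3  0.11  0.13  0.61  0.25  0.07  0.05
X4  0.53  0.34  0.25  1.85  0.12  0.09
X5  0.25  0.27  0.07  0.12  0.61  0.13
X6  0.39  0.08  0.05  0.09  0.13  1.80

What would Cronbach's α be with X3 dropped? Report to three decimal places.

Remaining items: X1, X2, X4, X5, X6 (k = 5).
ΣVar(i) = 2.07 + 1.96 + 1.85 + 0.61 + 1.80 = 8.29
σ²_T = 8.29 + 2 × 2.56 = 13.41
α (item deleted) = (5/4)·(1 − 8.29/13.41) = 0.477

α = 0.477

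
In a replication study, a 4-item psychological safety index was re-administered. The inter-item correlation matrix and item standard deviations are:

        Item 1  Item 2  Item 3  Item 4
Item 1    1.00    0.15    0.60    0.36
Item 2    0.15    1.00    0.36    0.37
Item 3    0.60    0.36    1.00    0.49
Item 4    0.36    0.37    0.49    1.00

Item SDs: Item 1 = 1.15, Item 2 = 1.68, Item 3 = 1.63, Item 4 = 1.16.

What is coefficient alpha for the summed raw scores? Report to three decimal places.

α = 0.702

Σσ²ᵢ = 1.15² + 1.68² + 1.63² + 1.16² = 8.1474
Covariances σ_ij = r_ij · s_i · s_j:
  σ(Item 1,Item 2) = 0.15 × 1.15 × 1.68 = 0.2898
  σ(Item 1,Item 3) = 0.60 × 1.15 × 1.63 = 1.1247
  σ(Item 1,Item 4) = 0.36 × 1.15 × 1.16 = 0.4802
  σ(Item 2,Item 3) = 0.36 × 1.68 × 1.63 = 0.9858
  σ(Item 2,Item 4) = 0.37 × 1.68 × 1.16 = 0.7211
  σ(Item 3,Item 4) = 0.49 × 1.63 × 1.16 = 0.9265
σ²_T = Σσ²ᵢ + 2·Σσ_ij = 8.1474 + 2 × 4.5281 = 17.2036
α = (4/3)·(1 − 8.1474/17.2036) = 0.702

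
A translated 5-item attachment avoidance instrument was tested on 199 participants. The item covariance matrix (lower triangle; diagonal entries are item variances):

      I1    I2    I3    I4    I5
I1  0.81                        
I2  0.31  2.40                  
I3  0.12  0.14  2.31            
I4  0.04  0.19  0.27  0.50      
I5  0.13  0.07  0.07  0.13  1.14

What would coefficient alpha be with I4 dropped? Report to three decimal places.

coefficient alpha = 0.269

Remaining items: I1, I2, I3, I5 (k = 4).
Σσ²ᵢ = 0.81 + 2.40 + 2.31 + 1.14 = 6.66
σ²_total = 6.66 + 2 × 0.84 = 8.34
α (item deleted) = (4/3)·(1 − 6.66/8.34) = 0.269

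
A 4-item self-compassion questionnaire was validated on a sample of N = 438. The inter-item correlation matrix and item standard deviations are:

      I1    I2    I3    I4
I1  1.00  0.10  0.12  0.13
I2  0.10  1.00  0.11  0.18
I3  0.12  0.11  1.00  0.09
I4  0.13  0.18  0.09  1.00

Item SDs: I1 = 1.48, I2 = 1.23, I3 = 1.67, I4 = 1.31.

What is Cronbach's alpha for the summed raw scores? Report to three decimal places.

Σσ²ᵢ = 1.48² + 1.23² + 1.67² + 1.31² = 8.2083
Covariances σ_ij = r_ij · s_i · s_j:
  σ(I1,I2) = 0.10 × 1.48 × 1.23 = 0.1820
  σ(I1,I3) = 0.12 × 1.48 × 1.67 = 0.2966
  σ(I1,I4) = 0.13 × 1.48 × 1.31 = 0.2520
  σ(I2,I3) = 0.11 × 1.23 × 1.67 = 0.2260
  σ(I2,I4) = 0.18 × 1.23 × 1.31 = 0.2900
  σ(I3,I4) = 0.09 × 1.67 × 1.31 = 0.1969
σ²_T = Σσ²ᵢ + 2·Σσ_ij = 8.2083 + 2 × 1.4435 = 11.0953
α = (4/3)·(1 − 8.2083/11.0953) = 0.347

Cronbach's alpha = 0.347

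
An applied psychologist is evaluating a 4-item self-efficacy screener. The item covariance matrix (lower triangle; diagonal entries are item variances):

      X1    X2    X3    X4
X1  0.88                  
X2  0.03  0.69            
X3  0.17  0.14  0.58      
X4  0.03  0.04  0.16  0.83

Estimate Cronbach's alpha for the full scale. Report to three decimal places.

Cronbach's alpha = 0.369

Σσᵢ² = 0.88 + 0.69 + 0.58 + 0.83 = 2.98
Sum of the distinct covariances = 0.57
Var(T) = 2.98 + 2 × 0.57 = 4.12
α = (k/(k−1))·(1 − Σσᵢ²/Var(T)) = (4/3)·(1 − 2.98/4.12) = 0.369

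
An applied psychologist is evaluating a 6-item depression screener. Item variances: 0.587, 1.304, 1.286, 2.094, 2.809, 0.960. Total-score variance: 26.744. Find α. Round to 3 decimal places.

α = 0.794

sum of item variances = 0.587 + 1.304 + 1.286 + 2.094 + 2.809 + 0.960 = 9.040
α = (k/(k−1))·(1 − sum of item variances/σ²_T) = (6/5)·(1 − 9.040/26.744) = 0.794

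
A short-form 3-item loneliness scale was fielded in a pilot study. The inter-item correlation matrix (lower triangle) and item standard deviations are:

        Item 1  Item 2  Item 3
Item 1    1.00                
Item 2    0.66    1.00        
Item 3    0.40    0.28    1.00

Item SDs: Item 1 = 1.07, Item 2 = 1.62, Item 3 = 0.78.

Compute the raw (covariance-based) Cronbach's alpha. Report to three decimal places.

α = 0.683

Σσ²ᵢ = 1.07² + 1.62² + 0.78² = 4.3777
Covariances σ_ij = r_ij · s_i · s_j:
  σ(Item 1,Item 2) = 0.66 × 1.07 × 1.62 = 1.1440
  σ(Item 1,Item 3) = 0.40 × 1.07 × 0.78 = 0.3338
  σ(Item 2,Item 3) = 0.28 × 1.62 × 0.78 = 0.3538
σ²_T = Σσ²ᵢ + 2·Σσ_ij = 4.3777 + 2 × 1.8316 = 8.0409
α = (3/2)·(1 − 4.3777/8.0409) = 0.683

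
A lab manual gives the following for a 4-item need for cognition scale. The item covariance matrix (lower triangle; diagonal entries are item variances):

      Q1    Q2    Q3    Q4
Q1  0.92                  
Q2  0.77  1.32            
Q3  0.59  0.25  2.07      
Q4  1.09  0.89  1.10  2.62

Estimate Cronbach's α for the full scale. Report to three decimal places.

α = 0.767

sum of item variances = 0.92 + 1.32 + 2.07 + 2.62 = 6.93
Sum of the distinct covariances = 4.69
Var(T) = 6.93 + 2 × 4.69 = 16.31
α = (k/(k−1))·(1 − sum of item variances/Var(T)) = (4/3)·(1 − 6.93/16.31) = 0.767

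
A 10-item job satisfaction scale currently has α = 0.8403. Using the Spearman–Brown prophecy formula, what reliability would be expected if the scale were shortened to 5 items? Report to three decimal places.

Length factor m = 5/10 = 0.5000
α' = m·α / (1 − (1−m)·α)
   = 5/10 × 0.8403 / (1 − (1 − 5/10) × 0.8403)
   = 0.4202 / 0.5798 = 0.725

predicted reliability = 0.725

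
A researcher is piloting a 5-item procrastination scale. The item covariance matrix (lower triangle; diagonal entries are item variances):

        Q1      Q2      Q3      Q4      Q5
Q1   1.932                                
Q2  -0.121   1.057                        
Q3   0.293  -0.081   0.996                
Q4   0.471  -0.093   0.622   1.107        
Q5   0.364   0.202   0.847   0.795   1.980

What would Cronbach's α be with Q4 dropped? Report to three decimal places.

Remaining items: Q1, Q2, Q3, Q5 (k = 4).
Σσ²ᵢ = 1.932 + 1.057 + 0.996 + 1.980 = 5.965
total variance = 5.965 + 2 × 1.504 = 8.973
α (item deleted) = (4/3)·(1 − 5.965/8.973) = 0.447

Cronbach's α = 0.447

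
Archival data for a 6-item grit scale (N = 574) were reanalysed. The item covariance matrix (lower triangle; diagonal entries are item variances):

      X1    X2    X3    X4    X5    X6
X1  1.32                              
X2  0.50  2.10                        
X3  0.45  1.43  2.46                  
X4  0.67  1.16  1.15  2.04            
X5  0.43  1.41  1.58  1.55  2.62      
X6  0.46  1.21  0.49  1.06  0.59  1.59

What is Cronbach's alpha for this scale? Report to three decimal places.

Cronbach's alpha = 0.840

sum of item variances = 1.32 + 2.10 + 2.46 + 2.04 + 2.62 + 1.59 = 12.13
Sum of the distinct covariances = 14.14
σ²_total = 12.13 + 2 × 14.14 = 40.41
α = (k/(k−1))·(1 − sum of item variances/σ²_total) = (6/5)·(1 − 12.13/40.41) = 0.840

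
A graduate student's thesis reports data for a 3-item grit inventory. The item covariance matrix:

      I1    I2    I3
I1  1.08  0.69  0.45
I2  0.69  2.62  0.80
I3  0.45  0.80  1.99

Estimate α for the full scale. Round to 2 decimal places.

α = 0.61

Σσᵢ² = 1.08 + 2.62 + 1.99 = 5.69
Sum of off-diagonal covariances = 1.94
σ²_total = 5.69 + 2 × 1.94 = 9.57
α = (k/(k−1))·(1 − Σσᵢ²/σ²_total) = (3/2)·(1 − 5.69/9.57) = 0.61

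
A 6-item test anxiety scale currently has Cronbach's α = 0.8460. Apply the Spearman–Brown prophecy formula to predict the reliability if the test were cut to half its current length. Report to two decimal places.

Length factor m = 1/2
α' = m·α / (1 − (1−m)·α)
   = 1/2 × 0.8460 / (1 − (1 − 1/2) × 0.8460)
   = 0.4230 / 0.5770 = 0.73

predicted reliability = 0.73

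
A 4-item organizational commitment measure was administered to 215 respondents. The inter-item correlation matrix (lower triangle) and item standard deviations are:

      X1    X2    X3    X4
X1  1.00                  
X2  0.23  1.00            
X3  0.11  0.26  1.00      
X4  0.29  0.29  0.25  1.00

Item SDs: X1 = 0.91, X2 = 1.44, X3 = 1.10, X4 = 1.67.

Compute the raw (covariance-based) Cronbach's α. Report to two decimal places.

Cronbach's α = 0.55

Σσ²ᵢ = 0.91² + 1.44² + 1.10² + 1.67² = 6.9006
Covariances σ_ij = r_ij · s_i · s_j:
  σ(X1,X2) = 0.23 × 0.91 × 1.44 = 0.3014
  σ(X1,X3) = 0.11 × 0.91 × 1.10 = 0.1101
  σ(X1,X4) = 0.29 × 0.91 × 1.67 = 0.4407
  σ(X2,X3) = 0.26 × 1.44 × 1.10 = 0.4118
  σ(X2,X4) = 0.29 × 1.44 × 1.67 = 0.6974
  σ(X3,X4) = 0.25 × 1.10 × 1.67 = 0.4592
σ²_T = Σσ²ᵢ + 2·Σσ_ij = 6.9006 + 2 × 2.4206 = 11.7418
α = (4/3)·(1 − 6.9006/11.7418) = 0.55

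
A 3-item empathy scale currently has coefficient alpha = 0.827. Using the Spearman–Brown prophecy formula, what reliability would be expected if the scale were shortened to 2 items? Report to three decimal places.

Length factor m = 2/3 = 0.6667
α' = m·α / (1 − (1−m)·α)
   = 2/3 × 0.827 / (1 − (1 − 2/3) × 0.827)
   = 0.5513 / 0.7243 = 0.761

predicted reliability = 0.761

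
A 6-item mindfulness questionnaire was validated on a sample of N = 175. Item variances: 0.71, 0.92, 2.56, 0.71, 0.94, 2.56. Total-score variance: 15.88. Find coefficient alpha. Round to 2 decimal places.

Σσ²ᵢ = 0.71 + 0.92 + 2.56 + 0.71 + 0.94 + 2.56 = 8.40
α = (k/(k−1))·(1 − Σσ²ᵢ/Var(T)) = (6/5)·(1 − 8.40/15.88) = 0.57

α = 0.57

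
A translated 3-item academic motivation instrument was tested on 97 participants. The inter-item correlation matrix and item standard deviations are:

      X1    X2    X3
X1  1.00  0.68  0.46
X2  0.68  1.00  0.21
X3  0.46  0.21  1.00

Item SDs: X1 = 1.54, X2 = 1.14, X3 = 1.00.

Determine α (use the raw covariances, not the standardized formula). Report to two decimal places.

Σσ²ᵢ = 1.54² + 1.14² + 1.00² = 4.6712
Covariances σ_ij = r_ij · s_i · s_j:
  σ(X1,X2) = 0.68 × 1.54 × 1.14 = 1.1938
  σ(X1,X3) = 0.46 × 1.54 × 1.00 = 0.7084
  σ(X2,X3) = 0.21 × 1.14 × 1.00 = 0.2394
σ²_T = Σσ²ᵢ + 2·Σσ_ij = 4.6712 + 2 × 2.1416 = 8.9544
α = (3/2)·(1 − 4.6712/8.9544) = 0.72

α = 0.72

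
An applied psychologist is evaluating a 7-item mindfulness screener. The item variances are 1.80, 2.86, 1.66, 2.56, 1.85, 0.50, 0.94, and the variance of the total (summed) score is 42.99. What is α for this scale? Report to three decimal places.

α = 0.836

Σσ²ᵢ = 1.80 + 2.86 + 1.66 + 2.56 + 1.85 + 0.50 + 0.94 = 12.17
α = (k/(k−1))·(1 − Σσ²ᵢ/Var(T)) = (7/6)·(1 − 12.17/42.99) = 0.836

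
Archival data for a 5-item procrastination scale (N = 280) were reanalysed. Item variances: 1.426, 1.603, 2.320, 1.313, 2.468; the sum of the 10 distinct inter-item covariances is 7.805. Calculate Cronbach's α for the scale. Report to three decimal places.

sum of item variances = 1.426 + 1.603 + 2.320 + 1.313 + 2.468 = 9.130
Sum of distinct covariances = 7.805
Var(T) = sum of item variances + 2·Σcov = 9.130 + 2 × 7.805 = 24.740
α = (5/4)·(1 − 9.130/24.740) = 0.789

α = 0.789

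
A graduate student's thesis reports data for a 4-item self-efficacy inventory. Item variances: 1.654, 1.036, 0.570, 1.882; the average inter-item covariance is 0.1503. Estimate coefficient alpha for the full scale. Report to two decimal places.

α = 0.35

sum of item variances = 1.654 + 1.036 + 0.570 + 1.882 = 5.142
Sum of the 6 distinct covariances = 6 × 0.1503 = 0.9018
σ²_total = sum of item variances + 2·Σcov = 5.142 + 2 × 0.9018 = 6.9456
α = (4/3)·(1 − 5.142/6.9456) = 0.35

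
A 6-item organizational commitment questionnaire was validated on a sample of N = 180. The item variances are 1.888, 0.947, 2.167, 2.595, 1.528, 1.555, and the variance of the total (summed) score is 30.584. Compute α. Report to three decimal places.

Σσᵢ² = 1.888 + 0.947 + 2.167 + 2.595 + 1.528 + 1.555 = 10.680
α = (k/(k−1))·(1 − Σσᵢ²/Var(T)) = (6/5)·(1 − 10.680/30.584) = 0.781

α = 0.781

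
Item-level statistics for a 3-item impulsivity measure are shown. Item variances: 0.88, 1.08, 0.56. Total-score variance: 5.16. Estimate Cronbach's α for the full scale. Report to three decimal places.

α = 0.767

sum of item variances = 0.88 + 1.08 + 0.56 = 2.52
α = (k/(k−1))·(1 − sum of item variances/σ²_T) = (3/2)·(1 − 2.52/5.16) = 0.767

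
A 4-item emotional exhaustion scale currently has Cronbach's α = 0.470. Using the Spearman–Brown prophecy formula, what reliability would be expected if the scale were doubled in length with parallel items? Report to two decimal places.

Length factor m = 2
α' = m·α / (1 + (m−1)·α)
   = 2 × 0.470 / (1 + (2 − 1) × 0.470)
   = 0.9400 / 1.4700 = 0.64

predicted reliability = 0.64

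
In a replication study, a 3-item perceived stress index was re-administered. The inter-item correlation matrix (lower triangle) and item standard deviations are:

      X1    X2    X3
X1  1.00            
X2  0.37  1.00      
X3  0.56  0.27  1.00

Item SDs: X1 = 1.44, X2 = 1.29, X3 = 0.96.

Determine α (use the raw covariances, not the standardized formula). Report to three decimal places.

Σσ²ᵢ = 1.44² + 1.29² + 0.96² = 4.6593
Covariances σ_ij = r_ij · s_i · s_j:
  σ(X1,X2) = 0.37 × 1.44 × 1.29 = 0.6873
  σ(X1,X3) = 0.56 × 1.44 × 0.96 = 0.7741
  σ(X2,X3) = 0.27 × 1.29 × 0.96 = 0.3344
σ²_T = Σσ²ᵢ + 2·Σσ_ij = 4.6593 + 2 × 1.7958 = 8.2509
α = (3/2)·(1 − 4.6593/8.2509) = 0.653

α = 0.653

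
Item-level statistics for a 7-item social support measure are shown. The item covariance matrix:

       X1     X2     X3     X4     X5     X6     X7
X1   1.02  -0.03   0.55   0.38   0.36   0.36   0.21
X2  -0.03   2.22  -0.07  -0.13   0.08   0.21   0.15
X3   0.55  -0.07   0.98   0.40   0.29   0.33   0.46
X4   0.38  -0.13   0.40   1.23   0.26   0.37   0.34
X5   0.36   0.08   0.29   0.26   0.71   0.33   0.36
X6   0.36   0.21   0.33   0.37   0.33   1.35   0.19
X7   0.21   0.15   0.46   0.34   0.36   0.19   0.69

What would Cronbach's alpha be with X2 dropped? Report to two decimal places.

Cronbach's alpha = 0.76

Remaining items: X1, X3, X4, X5, X6, X7 (k = 6).
Σσᵢ² = 1.02 + 0.98 + 1.23 + 0.71 + 1.35 + 0.69 = 5.98
σ²_T = 5.98 + 2 × 5.19 = 16.36
α (item deleted) = (6/5)·(1 − 5.98/16.36) = 0.76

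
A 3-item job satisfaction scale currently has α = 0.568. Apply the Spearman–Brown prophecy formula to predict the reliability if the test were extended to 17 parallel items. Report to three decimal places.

Length factor m = 17/3 = 5.6667
α' = m·α / (1 + (m−1)·α)
   = 17/3 × 0.568 / (1 + (17/3 − 1) × 0.568)
   = 3.2187 / 3.6507 = 0.882

predicted reliability = 0.882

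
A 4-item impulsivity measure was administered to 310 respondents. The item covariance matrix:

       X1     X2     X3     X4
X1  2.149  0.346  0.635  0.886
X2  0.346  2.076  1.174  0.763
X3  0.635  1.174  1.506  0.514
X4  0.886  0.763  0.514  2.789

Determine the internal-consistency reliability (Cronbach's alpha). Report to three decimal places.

α = 0.671

Σσᵢ² = 2.149 + 2.076 + 1.506 + 2.789 = 8.520
Sum of off-diagonal covariances = 4.318
σ²_T = 8.520 + 2 × 4.318 = 17.156
α = (k/(k−1))·(1 − Σσᵢ²/σ²_T) = (4/3)·(1 − 8.520/17.156) = 0.671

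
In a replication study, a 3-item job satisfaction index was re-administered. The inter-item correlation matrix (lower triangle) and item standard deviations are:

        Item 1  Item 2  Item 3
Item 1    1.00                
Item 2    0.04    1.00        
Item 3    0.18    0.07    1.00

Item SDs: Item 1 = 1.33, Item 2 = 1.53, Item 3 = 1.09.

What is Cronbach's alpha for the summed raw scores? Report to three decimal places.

Σσ²ᵢ = 1.33² + 1.53² + 1.09² = 5.2979
Covariances σ_ij = r_ij · s_i · s_j:
  σ(Item 1,Item 2) = 0.04 × 1.33 × 1.53 = 0.0814
  σ(Item 1,Item 3) = 0.18 × 1.33 × 1.09 = 0.2609
  σ(Item 2,Item 3) = 0.07 × 1.53 × 1.09 = 0.1167
σ²_T = Σσ²ᵢ + 2·Σσ_ij = 5.2979 + 2 × 0.4590 = 6.2159
α = (3/2)·(1 − 5.2979/6.2159) = 0.222

α = 0.222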